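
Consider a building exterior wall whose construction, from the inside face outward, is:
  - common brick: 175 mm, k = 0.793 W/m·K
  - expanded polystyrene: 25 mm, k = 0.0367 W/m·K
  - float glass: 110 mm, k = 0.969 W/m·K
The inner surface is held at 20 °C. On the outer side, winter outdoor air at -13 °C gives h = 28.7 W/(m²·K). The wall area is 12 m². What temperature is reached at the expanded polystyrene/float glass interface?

T ≈ -8.34 °C

Series thermal resistances:
R_common brick = L/(kA) = 0.175/(0.793×12) = 0.01839 K/W
R_expanded polystyrene = L/(kA) = 0.025/(0.0367×12) = 0.05677 K/W
R_float glass = L/(kA) = 0.11/(0.969×12) = 0.00946 K/W
R_outer film = 1/(h_o·A) = 1/(28.7×12) = 0.002904 K/W
R_total = 0.08752 K/W;  Q = ΔT/R_total = 33/0.08752 = 377.1 W
T_interface = T_inner − Q·ΣR(inner→interface) = 20 − 377×0.07516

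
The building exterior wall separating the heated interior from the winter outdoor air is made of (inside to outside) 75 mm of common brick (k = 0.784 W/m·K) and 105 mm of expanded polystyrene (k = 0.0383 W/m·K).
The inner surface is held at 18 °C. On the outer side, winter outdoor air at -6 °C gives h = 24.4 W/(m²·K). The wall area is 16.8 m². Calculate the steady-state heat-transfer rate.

Q ≈ 140 W

Treating each layer as a thermal resistance in series:
R_common brick = L/(kA) = 0.075/(0.784×16.8) = 0.005694 K/W
R_expanded polystyrene = L/(kA) = 0.105/(0.0383×16.8) = 0.1632 K/W
R_outer film = 1/(h_o·A) = 1/(24.4×16.8) = 0.00244 K/W
R_total = 0.1713 K/W
Q = ΔT / R_total = 24 / 0.1713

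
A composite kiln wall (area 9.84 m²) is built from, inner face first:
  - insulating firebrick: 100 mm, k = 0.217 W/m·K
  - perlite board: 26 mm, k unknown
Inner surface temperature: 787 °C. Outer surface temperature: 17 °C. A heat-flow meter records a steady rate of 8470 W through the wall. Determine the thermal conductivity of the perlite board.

Thermal resistances in series:
R_insulating firebrick = L/(kA) = 0.1/(0.217×9.84) = 0.04683 K/W
Sum of known resistances R_other = 0.04683 K/W
Total R = ΔT/Q = 770/8470 = 0.09091 K/W
R_perlite board = R_total − R_other = 0.04408 K/W
k = L/(R·A) = 0.026/(0.04408×9.84)

k ≈ 0.0599 W/(m·K)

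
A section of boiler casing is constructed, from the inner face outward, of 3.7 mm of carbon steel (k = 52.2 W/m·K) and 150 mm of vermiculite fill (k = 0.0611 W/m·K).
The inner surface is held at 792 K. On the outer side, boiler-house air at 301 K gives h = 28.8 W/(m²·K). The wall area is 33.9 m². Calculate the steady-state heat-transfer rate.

Q ≈ 6690 W

Model the wall as resistances in series:
R_carbon steel = L/(kA) = 0.0037/(52.2×33.9) = 2.091×10^-6 K/W
R_vermiculite fill = L/(kA) = 0.15/(0.0611×33.9) = 0.07242 K/W
R_outer film = 1/(h_o·A) = 1/(28.8×33.9) = 0.001024 K/W
R_total = 0.07344 K/W
Q = ΔT / R_total = 491 / 0.07344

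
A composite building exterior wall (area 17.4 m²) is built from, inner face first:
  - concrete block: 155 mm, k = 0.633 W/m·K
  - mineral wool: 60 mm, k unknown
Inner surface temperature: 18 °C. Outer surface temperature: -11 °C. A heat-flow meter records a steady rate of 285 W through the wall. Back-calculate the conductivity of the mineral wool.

k ≈ 0.0393 W/(m·K)

Thermal resistances in series:
R_concrete block = L/(kA) = 0.155/(0.633×17.4) = 0.01407 K/W
Sum of known resistances R_other = 0.01407 K/W
Total R = ΔT/Q = 29/285 = 0.1018 K/W
R_mineral wool = R_total − R_other = 0.08768 K/W
k = L/(R·A) = 0.06/(0.08768×17.4)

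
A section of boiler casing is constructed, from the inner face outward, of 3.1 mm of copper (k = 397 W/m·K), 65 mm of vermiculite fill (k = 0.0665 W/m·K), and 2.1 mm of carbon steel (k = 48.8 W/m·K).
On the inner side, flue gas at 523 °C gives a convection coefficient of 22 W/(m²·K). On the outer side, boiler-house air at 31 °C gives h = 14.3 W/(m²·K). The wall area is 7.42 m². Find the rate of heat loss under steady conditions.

Q ≈ 3340 W

Using the resistance-network approach (series):
R_inner film = 1/(h_i·A) = 1/(22×7.42) = 0.006126 K/W
R_copper = L/(kA) = 0.0031/(397×7.42) = 1.052×10^-6 K/W
R_vermiculite fill = L/(kA) = 0.065/(0.0665×7.42) = 0.1317 K/W
R_carbon steel = L/(kA) = 0.0021/(48.8×7.42) = 5.8×10^-6 K/W
R_outer film = 1/(h_o·A) = 1/(14.3×7.42) = 0.009425 K/W
R_total = 0.1473 K/W
Q = ΔT / R_total = 492 / 0.1473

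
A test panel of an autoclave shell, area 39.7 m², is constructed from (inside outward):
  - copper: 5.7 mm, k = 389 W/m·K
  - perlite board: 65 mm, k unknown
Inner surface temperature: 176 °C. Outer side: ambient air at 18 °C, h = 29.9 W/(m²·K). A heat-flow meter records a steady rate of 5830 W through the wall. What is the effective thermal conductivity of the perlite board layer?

k ≈ 0.0624 W/(m·K)

Series thermal resistances:
R_copper = L/(kA) = 0.0057/(389×39.7) = 3.691×10^-7 K/W
R_outer film = 1/(h_o·A) = 1/(29.9×39.7) = 8.424×10^-4 K/W
Sum of known resistances R_other = 8.428×10^-4 K/W
Total R = ΔT/Q = 158/5830 = 0.0271 K/W
R_perlite board = R_total − R_other = 0.02626 K/W
k = L/(R·A) = 0.065/(0.02626×39.7)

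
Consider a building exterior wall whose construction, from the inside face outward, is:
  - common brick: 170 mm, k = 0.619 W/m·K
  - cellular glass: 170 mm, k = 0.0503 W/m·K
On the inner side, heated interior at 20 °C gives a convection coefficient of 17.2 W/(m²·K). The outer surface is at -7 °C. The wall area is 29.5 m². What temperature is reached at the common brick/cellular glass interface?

Using the resistance-network approach (series):
R_inner film = 1/(h_i·A) = 1/(17.2×29.5) = 0.001971 K/W
R_common brick = L/(kA) = 0.17/(0.619×29.5) = 0.00931 K/W
R_cellular glass = L/(kA) = 0.17/(0.0503×29.5) = 0.1146 K/W
R_total = 0.1258 K/W;  Q = ΔT/R_total = 27/0.1258 = 214.5 W
T_interface = T_inner − Q·ΣR(inner→interface) = 20 − 215×0.01128

T ≈ 17.6 °C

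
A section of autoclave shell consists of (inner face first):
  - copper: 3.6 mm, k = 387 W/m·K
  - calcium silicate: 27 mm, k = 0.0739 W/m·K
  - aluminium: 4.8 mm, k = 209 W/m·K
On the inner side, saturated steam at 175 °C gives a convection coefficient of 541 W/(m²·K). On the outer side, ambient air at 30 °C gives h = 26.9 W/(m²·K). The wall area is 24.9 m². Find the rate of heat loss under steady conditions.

Treating each layer as a thermal resistance in series:
R_inner film = 1/(h_i·A) = 1/(541×24.9) = 7.423×10^-5 K/W
R_copper = L/(kA) = 0.0036/(387×24.9) = 3.736×10^-7 K/W
R_calcium silicate = L/(kA) = 0.027/(0.0739×24.9) = 0.01467 K/W
R_aluminium = L/(kA) = 0.0048/(209×24.9) = 9.223×10^-7 K/W
R_outer film = 1/(h_o·A) = 1/(26.9×24.9) = 0.001493 K/W
R_total = 0.01624 K/W
Q = ΔT / R_total = 145 / 0.01624

Q ≈ 8930 W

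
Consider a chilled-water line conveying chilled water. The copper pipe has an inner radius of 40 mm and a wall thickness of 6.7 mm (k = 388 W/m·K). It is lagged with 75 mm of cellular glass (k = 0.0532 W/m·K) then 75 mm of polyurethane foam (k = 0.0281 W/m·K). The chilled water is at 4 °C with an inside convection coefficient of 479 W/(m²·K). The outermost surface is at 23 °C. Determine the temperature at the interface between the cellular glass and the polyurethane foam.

T ≈ 13.8 °C

Treating each annulus and film as a series resistance:
R_inner film = 1/(h_i·2πr₁L) = 1/(479×2π×0.04×1) = 0.008307 K/W
R_copper pipe wall = ln(46.7/40)/(2π×388×1) = 6.352×10^-5 K/W
R_cellular glass = ln(121.7/46.7)/(2π×0.0532×1) = 2.865 K/W
R_polyurethane foam = ln(196.7/121.7)/(2π×0.0281×1) = 2.719 K/W
R_total = 5.593 K/W
Q = ΔT/R_total = 19/5.593
Q = 3.4 W/m
T_interface = T_inner + Q·ΣR(inner→interface) = 4 + 3.4×2.874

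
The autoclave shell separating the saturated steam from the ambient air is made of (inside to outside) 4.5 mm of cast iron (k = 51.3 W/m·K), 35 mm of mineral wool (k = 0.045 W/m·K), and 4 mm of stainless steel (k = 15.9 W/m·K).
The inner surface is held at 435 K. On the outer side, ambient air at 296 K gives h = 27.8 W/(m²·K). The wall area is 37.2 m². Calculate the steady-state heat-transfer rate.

Series thermal resistances:
R_cast iron = L/(kA) = 0.0045/(51.3×37.2) = 2.358×10^-6 K/W
R_mineral wool = L/(kA) = 0.035/(0.045×37.2) = 0.02091 K/W
R_stainless steel = L/(kA) = 0.004/(15.9×37.2) = 6.763×10^-6 K/W
R_outer film = 1/(h_o·A) = 1/(27.8×37.2) = 9.67×10^-4 K/W
R_total = 0.02188 K/W
Q = ΔT / R_total = 139 / 0.02188

Q ≈ 6350 W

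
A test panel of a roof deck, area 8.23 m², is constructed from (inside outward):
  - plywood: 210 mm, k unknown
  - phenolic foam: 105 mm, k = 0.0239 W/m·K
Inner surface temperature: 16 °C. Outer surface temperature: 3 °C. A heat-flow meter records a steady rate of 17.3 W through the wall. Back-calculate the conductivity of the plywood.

Thermal resistances in series:
R_phenolic foam = L/(kA) = 0.105/(0.0239×8.23) = 0.5338 K/W
Sum of known resistances R_other = 0.5338 K/W
Total R = ΔT/Q = 13/17.3 = 0.7514 K/W
R_plywood = R_total − R_other = 0.2176 K/W
k = L/(R·A) = 0.21/(0.2176×8.23)

k ≈ 0.117 W/(m·K)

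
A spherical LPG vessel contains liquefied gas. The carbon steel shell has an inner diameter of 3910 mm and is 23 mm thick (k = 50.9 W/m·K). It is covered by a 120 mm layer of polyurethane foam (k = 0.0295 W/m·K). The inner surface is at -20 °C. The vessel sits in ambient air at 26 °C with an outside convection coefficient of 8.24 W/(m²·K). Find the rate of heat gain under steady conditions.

Each spherical layer contributes R = (1/r_i − 1/r_o)/(4πk):
R_carbon steel shell = (1/1.955 − 1/1.978)/(4π×50.9) = 9.299×10^-6 K/W
R_polyurethane foam = (1/1.978 − 1/2.098)/(4π×0.0295) = 0.078 K/W
R_outer film = 1/(h·4πr_o²) = 1/(8.24×4π×2.098²) = 0.002194 K/W
R_total = 0.08021 K/W
Q = ΔT/R_total = 46/0.08021

Q ≈ 574 W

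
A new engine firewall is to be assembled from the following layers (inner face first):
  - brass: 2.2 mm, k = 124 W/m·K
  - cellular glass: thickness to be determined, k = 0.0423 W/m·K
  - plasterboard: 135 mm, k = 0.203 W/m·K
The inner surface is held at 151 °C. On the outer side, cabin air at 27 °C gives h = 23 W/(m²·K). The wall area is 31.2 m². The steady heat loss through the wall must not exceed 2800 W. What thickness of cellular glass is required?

Treating each layer as a thermal resistance in series:
R_brass = L/(kA) = 0.0022/(124×31.2) = 5.687×10^-7 K/W
R_plasterboard = L/(kA) = 0.135/(0.203×31.2) = 0.02131 K/W
R_outer film = 1/(h_o·A) = 1/(23×31.2) = 0.001394 K/W
Sum of the known resistances R_other = 0.02271 K/W
Required total resistance R_tot = ΔT/Q_allow = 124/2800 = 0.04429 K/W
R_cellular glass = R_tot − R_other = 0.02158 K/W
L = R·k·A = 0.02158×0.0423×31.2

L ≈ 28.5 mm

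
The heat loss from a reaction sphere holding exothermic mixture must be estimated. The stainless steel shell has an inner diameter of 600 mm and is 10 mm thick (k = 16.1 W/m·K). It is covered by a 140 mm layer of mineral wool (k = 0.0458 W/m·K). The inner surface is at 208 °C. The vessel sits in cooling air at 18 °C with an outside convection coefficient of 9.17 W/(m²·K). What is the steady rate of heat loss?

Spherical conduction: R = (1/r_in − 1/r_out)/(4πk) per layer; series-sum.
R_stainless steel shell = (1/0.3 − 1/0.31)/(4π×16.1) = 5.315×10^-4 K/W
R_mineral wool = (1/0.31 − 1/0.45)/(4π×0.0458) = 1.744 K/W
R_outer film = 1/(h·4πr_o²) = 1/(9.17×4π×0.45²) = 0.04285 K/W
R_total = 1.787 K/W
Q = ΔT/R_total = 190/1.787

Q ≈ 106 W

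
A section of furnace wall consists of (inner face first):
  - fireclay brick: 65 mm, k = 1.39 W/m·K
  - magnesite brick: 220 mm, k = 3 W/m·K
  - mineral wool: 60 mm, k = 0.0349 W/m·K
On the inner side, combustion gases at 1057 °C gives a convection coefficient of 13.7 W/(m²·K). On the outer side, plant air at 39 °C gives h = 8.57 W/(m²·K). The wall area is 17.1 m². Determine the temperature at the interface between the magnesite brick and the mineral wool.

T ≈ 960 °C

Model the wall as resistances in series:
R_inner film = 1/(h_i·A) = 1/(13.7×17.1) = 0.004269 K/W
R_fireclay brick = L/(kA) = 0.065/(1.39×17.1) = 0.002735 K/W
R_magnesite brick = L/(kA) = 0.22/(3×17.1) = 0.004288 K/W
R_mineral wool = L/(kA) = 0.06/(0.0349×17.1) = 0.1005 K/W
R_outer film = 1/(h_o·A) = 1/(8.57×17.1) = 0.006824 K/W
R_total = 0.1187 K/W;  Q = ΔT/R_total = 1018/0.1187 = 8580 W
T_interface = T_inner − Q·ΣR(inner→interface) = 1057 − 8580×0.01129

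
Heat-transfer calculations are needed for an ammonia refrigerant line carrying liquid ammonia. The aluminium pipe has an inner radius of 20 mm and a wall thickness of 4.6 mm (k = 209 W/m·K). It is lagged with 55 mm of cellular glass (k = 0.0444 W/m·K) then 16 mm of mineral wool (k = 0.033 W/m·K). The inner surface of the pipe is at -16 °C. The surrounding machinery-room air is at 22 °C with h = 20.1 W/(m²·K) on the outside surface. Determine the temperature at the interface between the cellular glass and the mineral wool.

T ≈ 14.9 °C

Radial resistances (cylindrical: R_cond = ln(r_o/r_i)/(2πkL), R_conv = 1/(h·2πrL)):
R_aluminium pipe wall = ln(24.6/20)/(2π×209×1) = 1.576×10^-4 K/W
R_cellular glass = ln(79.6/24.6)/(2π×0.0444×1) = 4.209 K/W
R_mineral wool = ln(95.6/79.6)/(2π×0.033×1) = 0.8834 K/W
R_outer film = 1/(h_o·2πr_oL) = 1/(20.1×2π×0.0956×1) = 0.08283 K/W
R_total = 5.176 K/W
Q = ΔT/R_total = 38/5.176
Q = 7.34 W/m
T_interface = T_inner + Q·ΣR(inner→interface) = -16 + 7.34×4.209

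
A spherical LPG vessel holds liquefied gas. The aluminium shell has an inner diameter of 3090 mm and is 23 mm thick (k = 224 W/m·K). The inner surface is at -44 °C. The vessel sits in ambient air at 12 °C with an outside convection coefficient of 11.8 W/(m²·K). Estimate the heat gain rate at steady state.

Radial (spherical) resistances in series:
R_aluminium shell = (1/1.545 − 1/1.568)/(4π×224) = 3.373×10^-6 K/W
R_outer film = 1/(h·4πr_o²) = 1/(11.8×4π×1.568²) = 0.002743 K/W
R_total = 0.002746 K/W
Q = ΔT/R_total = 56/0.002746

Q ≈ 20400 W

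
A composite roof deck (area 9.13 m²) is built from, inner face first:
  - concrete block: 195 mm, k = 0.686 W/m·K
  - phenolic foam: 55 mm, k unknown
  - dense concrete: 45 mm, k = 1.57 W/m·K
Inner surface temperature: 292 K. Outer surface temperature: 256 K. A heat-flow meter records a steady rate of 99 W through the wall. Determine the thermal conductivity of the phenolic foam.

k ≈ 0.0183 W/(m·K)

Using the resistance-network approach (series):
R_concrete block = L/(kA) = 0.195/(0.686×9.13) = 0.03113 K/W
R_dense concrete = L/(kA) = 0.045/(1.57×9.13) = 0.003139 K/W
Sum of known resistances R_other = 0.03427 K/W
Total R = ΔT/Q = 36/99 = 0.3636 K/W
R_phenolic foam = R_total − R_other = 0.3294 K/W
k = L/(R·A) = 0.055/(0.3294×9.13)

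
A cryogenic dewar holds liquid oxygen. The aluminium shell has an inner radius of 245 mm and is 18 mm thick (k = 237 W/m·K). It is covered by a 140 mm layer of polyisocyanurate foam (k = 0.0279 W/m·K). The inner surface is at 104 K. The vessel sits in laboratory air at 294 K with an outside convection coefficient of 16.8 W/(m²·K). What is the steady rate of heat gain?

Q ≈ 50 W

For a spherical shell R = (1/r₁ − 1/r₂)/(4πk); film R = 1/(h·4πr²). In series:
R_aluminium shell = (1/0.245 − 1/0.263)/(4π×237) = 9.38×10^-5 K/W
R_polyisocyanurate foam = (1/0.263 − 1/0.403)/(4π×0.0279) = 3.767 K/W
R_outer film = 1/(h·4πr_o²) = 1/(16.8×4π×0.403²) = 0.02917 K/W
R_total = 3.797 K/W
Q = ΔT/R_total = 190/3.797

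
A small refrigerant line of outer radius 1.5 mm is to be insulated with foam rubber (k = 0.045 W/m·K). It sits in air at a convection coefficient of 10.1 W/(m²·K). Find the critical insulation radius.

r_cr ≈ 4.46 mm

For a cylinder r_cr = k/h = 0.045/10.1
r_cr = 4.46 mm; since the bare radius (1.5 mm) is below r_cr, adding a thin layer of insulation will *increase* heat loss.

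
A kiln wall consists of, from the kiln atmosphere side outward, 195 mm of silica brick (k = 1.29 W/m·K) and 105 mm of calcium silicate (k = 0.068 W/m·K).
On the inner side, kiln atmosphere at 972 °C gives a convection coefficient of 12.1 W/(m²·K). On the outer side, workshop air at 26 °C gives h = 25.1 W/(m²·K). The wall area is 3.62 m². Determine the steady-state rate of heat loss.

Using the resistance-network approach (series):
R_inner film = 1/(h_i·A) = 1/(12.1×3.62) = 0.02283 K/W
R_silica brick = L/(kA) = 0.195/(1.29×3.62) = 0.04176 K/W
R_calcium silicate = L/(kA) = 0.105/(0.068×3.62) = 0.4266 K/W
R_outer film = 1/(h_o·A) = 1/(25.1×3.62) = 0.01101 K/W
R_total = 0.5021 K/W
Q = ΔT / R_total = 946 / 0.5021

Q ≈ 1880 W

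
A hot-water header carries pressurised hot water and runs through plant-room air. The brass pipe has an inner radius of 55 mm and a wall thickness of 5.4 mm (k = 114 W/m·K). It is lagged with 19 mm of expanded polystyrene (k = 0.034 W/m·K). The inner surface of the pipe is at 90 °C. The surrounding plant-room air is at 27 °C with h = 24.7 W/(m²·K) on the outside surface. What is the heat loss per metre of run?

For a radial system each layer contributes R = ln(r_out/r_in)/(2πkL); films add R = 1/(hA).
R_brass pipe wall = ln(60.4/55)/(2π×114×1) = 1.308×10^-4 K/W
R_expanded polystyrene = ln(79.4/60.4)/(2π×0.034×1) = 1.28 K/W
R_outer film = 1/(h_o·2πr_oL) = 1/(24.7×2π×0.0794×1) = 0.08115 K/W
R_total = 1.362 K/W
Q = ΔT/R_total = 63/1.362

q′ ≈ 46.3 W/m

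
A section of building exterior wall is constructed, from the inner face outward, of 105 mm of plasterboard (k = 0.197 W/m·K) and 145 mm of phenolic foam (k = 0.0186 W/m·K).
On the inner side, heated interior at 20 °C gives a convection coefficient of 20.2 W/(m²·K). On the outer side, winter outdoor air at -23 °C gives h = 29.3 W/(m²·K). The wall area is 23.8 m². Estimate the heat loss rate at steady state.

Series thermal resistances:
R_inner film = 1/(h_i·A) = 1/(20.2×23.8) = 0.00208 K/W
R_plasterboard = L/(kA) = 0.105/(0.197×23.8) = 0.02239 K/W
R_phenolic foam = L/(kA) = 0.145/(0.0186×23.8) = 0.3276 K/W
R_outer film = 1/(h_o·A) = 1/(29.3×23.8) = 0.001434 K/W
R_total = 0.3535 K/W
Q = ΔT / R_total = 43 / 0.3535

Q ≈ 122 W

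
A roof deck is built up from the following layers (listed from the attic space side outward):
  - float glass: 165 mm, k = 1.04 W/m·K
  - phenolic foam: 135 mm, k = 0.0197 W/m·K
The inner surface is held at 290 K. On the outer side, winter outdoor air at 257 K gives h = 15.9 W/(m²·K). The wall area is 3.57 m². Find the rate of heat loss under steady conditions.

Thermal resistances in series:
R_float glass = L/(kA) = 0.165/(1.04×3.57) = 0.04444 K/W
R_phenolic foam = L/(kA) = 0.135/(0.0197×3.57) = 1.92 K/W
R_outer film = 1/(h_o·A) = 1/(15.9×3.57) = 0.01762 K/W
R_total = 1.982 K/W
Q = ΔT / R_total = 33 / 1.982

Q ≈ 16.7 W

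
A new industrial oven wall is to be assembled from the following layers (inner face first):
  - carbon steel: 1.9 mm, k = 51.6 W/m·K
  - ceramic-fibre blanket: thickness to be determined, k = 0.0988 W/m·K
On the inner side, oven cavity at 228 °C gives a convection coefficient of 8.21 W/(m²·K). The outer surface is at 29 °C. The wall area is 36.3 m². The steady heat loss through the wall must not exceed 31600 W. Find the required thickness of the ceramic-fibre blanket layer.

Model the wall as resistances in series:
R_inner film = 1/(h_i·A) = 1/(8.21×36.3) = 0.003355 K/W
R_carbon steel = L/(kA) = 0.0019/(51.6×36.3) = 1.014×10^-6 K/W
Sum of the known resistances R_other = 0.003356 K/W
Required total resistance R_tot = ΔT/Q_allow = 199/31600 = 0.006297 K/W
R_ceramic-fibre blanket = R_tot − R_other = 0.002941 K/W
L = R·k·A = 0.002941×0.0988×36.3

L ≈ 10.5 mm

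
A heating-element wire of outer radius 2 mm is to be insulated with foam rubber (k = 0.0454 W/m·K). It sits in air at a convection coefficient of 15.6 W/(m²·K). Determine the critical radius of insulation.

For a cylinder r_cr = k/h = 0.0454/15.6
r_cr = 2.91 mm; since the bare radius (2 mm) is below r_cr, adding a thin layer of insulation will *increase* heat loss.

r_cr ≈ 2.91 mm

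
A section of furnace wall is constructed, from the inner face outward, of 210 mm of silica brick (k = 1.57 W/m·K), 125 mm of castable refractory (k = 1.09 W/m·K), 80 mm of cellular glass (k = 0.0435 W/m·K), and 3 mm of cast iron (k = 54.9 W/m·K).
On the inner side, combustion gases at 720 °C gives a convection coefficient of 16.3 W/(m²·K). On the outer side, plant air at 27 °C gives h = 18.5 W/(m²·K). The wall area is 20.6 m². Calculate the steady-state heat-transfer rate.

Q ≈ 6480 W

Treating each layer as a thermal resistance in series:
R_inner film = 1/(h_i·A) = 1/(16.3×20.6) = 0.002978 K/W
R_silica brick = L/(kA) = 0.21/(1.57×20.6) = 0.006493 K/W
R_castable refractory = L/(kA) = 0.125/(1.09×20.6) = 0.005567 K/W
R_cellular glass = L/(kA) = 0.08/(0.0435×20.6) = 0.08928 K/W
R_cast iron = L/(kA) = 0.003/(54.9×20.6) = 2.653×10^-6 K/W
R_outer film = 1/(h_o·A) = 1/(18.5×20.6) = 0.002624 K/W
R_total = 0.1069 K/W
Q = ΔT / R_total = 693 / 0.1069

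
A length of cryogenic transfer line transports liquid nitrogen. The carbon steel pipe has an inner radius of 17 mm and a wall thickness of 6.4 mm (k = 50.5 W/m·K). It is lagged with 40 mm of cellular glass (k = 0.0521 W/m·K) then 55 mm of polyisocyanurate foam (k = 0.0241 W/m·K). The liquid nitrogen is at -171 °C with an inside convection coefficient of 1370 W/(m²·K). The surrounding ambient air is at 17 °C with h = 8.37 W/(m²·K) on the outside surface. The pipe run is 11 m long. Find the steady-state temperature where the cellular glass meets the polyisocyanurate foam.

For a radial system each layer contributes R = ln(r_out/r_in)/(2πkL); films add R = 1/(hA).
R_inner film = 1/(h_i·2πr₁L) = 1/(1370×2π×0.017×11) = 6.212×10^-4 K/W
R_carbon steel pipe wall = ln(23.4/17)/(2π×50.5×11) = 9.155×10^-5 K/W
R_cellular glass = ln(63.4/23.4)/(2π×0.0521×11) = 0.2768 K/W
R_polyisocyanurate foam = ln(118.4/63.4)/(2π×0.0241×11) = 0.375 K/W
R_outer film = 1/(h_o·2πr_oL) = 1/(8.37×2π×0.1184×11) = 0.0146 K/W
R_total = 0.6671 K/W
Q = ΔT/R_total = 188/0.6671
Q = 282 W
T_interface = T_inner + Q·ΣR(inner→interface) = -171 + 282×0.2775

T ≈ -92.8 °C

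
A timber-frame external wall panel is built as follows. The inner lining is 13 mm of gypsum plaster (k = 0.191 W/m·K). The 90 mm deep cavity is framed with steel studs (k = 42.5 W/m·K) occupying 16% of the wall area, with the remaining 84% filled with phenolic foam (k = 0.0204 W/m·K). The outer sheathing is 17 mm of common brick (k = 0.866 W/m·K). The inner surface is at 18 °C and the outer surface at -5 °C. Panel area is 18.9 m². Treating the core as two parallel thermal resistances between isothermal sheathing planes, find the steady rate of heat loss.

Sheathing layers in series; stud and cavity paths in parallel between them.
R_inner = 0.013/(0.191×18.9) = 0.003601 K/W
R_stud  = 0.09/(42.5×0.16×18.9) = 7.003×10^-4 K/W
R_cav   = 0.09/(0.0204×0.84×18.9) = 0.2779 K/W
1/R_core = 1/R_stud + 1/R_cav → R_core = 6.985×10^-4 K/W
R_outer = 0.017/(0.866×18.9) = 0.001039 K/W
R_total = 0.005338 K/W
Q = ΔT/R_total = 23/0.005338

Q ≈ 4310 W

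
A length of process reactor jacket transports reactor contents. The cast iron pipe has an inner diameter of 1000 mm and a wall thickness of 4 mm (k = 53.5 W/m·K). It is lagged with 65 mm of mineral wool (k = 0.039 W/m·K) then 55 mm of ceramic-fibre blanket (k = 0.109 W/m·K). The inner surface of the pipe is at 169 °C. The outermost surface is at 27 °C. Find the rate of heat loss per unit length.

q′ ≈ 225 W/m

Treating each annulus and film as a series resistance:
R_cast iron pipe wall = ln(504/500)/(2π×53.5×1) = 2.37×10^-5 K/W
R_mineral wool = ln(569/504)/(2π×0.039×1) = 0.495 K/W
R_ceramic-fibre blanket = ln(624/569)/(2π×0.109×1) = 0.1347 K/W
R_total = 0.6298 K/W
Q = ΔT/R_total = 142/0.6298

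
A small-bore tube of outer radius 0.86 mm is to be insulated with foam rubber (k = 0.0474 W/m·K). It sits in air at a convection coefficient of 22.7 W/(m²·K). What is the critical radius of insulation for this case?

For a cylinder r_cr = k/h = 0.0474/22.7
r_cr = 2.09 mm; since the bare radius (0.86 mm) is below r_cr, adding a thin layer of insulation will *increase* heat loss.

r_cr ≈ 2.09 mm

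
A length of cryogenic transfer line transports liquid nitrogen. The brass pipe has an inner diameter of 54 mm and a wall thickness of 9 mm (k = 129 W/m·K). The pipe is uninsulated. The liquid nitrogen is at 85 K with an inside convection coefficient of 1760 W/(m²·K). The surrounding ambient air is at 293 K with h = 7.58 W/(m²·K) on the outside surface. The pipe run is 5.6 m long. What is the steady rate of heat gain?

Treating each annulus and film as a series resistance:
R_inner film = 1/(h_i·2πr₁L) = 1/(1760×2π×0.027×5.6) = 5.981×10^-4 K/W
R_brass pipe wall = ln(36/27)/(2π×129×5.6) = 6.338×10^-5 K/W
R_outer film = 1/(h_o·2πr_oL) = 1/(7.58×2π×0.036×5.6) = 0.1042 K/W
R_total = 0.1048 K/W
Q = ΔT/R_total = 208/0.1048

Q ≈ 1980 W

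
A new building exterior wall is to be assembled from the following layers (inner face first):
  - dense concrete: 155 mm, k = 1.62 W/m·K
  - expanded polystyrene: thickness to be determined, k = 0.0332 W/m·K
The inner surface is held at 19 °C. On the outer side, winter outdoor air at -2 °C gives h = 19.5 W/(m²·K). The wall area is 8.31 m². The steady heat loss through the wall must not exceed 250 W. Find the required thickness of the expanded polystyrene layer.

Model the wall as resistances in series:
R_dense concrete = L/(kA) = 0.155/(1.62×8.31) = 0.01151 K/W
R_outer film = 1/(h_o·A) = 1/(19.5×8.31) = 0.006171 K/W
Sum of the known resistances R_other = 0.01768 K/W
Required total resistance R_tot = ΔT/Q_allow = 21/250 = 0.084 K/W
R_expanded polystyrene = R_tot − R_other = 0.06632 K/W
L = R·k·A = 0.06632×0.0332×8.31

L ≈ 18.3 mm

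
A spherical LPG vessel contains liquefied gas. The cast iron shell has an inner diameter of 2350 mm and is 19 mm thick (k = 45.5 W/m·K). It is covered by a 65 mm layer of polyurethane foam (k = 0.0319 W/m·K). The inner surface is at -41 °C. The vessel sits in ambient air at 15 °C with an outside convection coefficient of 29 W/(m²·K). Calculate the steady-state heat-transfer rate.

Radial (spherical) resistances in series:
R_cast iron shell = (1/1.175 − 1/1.194)/(4π×45.5) = 2.369×10^-5 K/W
R_polyurethane foam = (1/1.194 − 1/1.259)/(4π×0.0319) = 0.1079 K/W
R_outer film = 1/(h·4πr_o²) = 1/(29×4π×1.259²) = 0.001731 K/W
R_total = 0.1096 K/W
Q = ΔT/R_total = 56/0.1096

Q ≈ 511 W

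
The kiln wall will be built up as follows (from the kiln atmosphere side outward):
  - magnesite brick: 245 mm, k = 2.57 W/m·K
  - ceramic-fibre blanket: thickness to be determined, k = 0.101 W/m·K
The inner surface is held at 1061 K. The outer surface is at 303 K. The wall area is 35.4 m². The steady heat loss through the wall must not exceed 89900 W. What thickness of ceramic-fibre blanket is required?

L ≈ 20.5 mm

Treating each layer as a thermal resistance in series:
R_magnesite brick = L/(kA) = 0.245/(2.57×35.4) = 0.002693 K/W
Sum of the known resistances R_other = 0.002693 K/W
Required total resistance R_tot = ΔT/Q_allow = 758/89900 = 0.008432 K/W
R_ceramic-fibre blanket = R_tot − R_other = 0.005739 K/W
L = R·k·A = 0.005739×0.101×35.4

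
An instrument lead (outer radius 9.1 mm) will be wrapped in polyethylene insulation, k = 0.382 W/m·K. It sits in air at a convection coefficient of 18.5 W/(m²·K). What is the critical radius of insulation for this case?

r_cr ≈ 20.6 mm

For a cylinder r_cr = k/h = 0.382/18.5
r_cr = 20.6 mm; since the bare radius (9.1 mm) is below r_cr, adding a thin layer of insulation will *increase* heat loss.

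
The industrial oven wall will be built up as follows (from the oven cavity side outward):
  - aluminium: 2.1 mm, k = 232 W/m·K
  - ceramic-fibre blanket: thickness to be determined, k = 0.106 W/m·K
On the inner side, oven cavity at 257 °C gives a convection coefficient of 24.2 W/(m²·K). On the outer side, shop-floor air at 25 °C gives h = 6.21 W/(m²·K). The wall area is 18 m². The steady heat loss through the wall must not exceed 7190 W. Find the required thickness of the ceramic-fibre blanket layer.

Model the wall as resistances in series:
R_inner film = 1/(h_i·A) = 1/(24.2×18) = 0.002296 K/W
R_aluminium = L/(kA) = 0.0021/(232×18) = 5.029×10^-7 K/W
R_outer film = 1/(h_o·A) = 1/(6.21×18) = 0.008946 K/W
Sum of the known resistances R_other = 0.01124 K/W
Required total resistance R_tot = ΔT/Q_allow = 232/7190 = 0.03227 K/W
R_ceramic-fibre blanket = R_tot − R_other = 0.02102 K/W
L = R·k·A = 0.02102×0.106×18

L ≈ 40.1 mm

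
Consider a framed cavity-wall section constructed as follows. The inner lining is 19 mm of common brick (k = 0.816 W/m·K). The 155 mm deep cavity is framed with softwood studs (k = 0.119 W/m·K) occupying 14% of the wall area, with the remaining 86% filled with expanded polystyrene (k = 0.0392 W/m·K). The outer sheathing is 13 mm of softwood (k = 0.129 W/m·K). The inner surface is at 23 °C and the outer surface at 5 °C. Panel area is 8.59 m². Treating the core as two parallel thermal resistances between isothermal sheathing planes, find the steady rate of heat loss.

Sheathing layers in series; stud and cavity paths in parallel between them.
R_inner = 0.019/(0.816×8.59) = 0.002711 K/W
R_stud  = 0.155/(0.119×0.14×8.59) = 1.083 K/W
R_cav   = 0.155/(0.0392×0.86×8.59) = 0.5352 K/W
1/R_core = 1/R_stud + 1/R_cav → R_core = 0.3582 K/W
R_outer = 0.013/(0.129×8.59) = 0.01173 K/W
R_total = 0.3727 K/W
Q = ΔT/R_total = 18/0.3727

Q ≈ 48.3 W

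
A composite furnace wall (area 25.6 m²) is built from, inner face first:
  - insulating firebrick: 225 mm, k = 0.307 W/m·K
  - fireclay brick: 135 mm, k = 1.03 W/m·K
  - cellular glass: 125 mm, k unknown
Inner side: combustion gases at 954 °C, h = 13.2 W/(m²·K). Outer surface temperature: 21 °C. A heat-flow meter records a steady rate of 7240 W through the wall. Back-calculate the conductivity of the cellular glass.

Series thermal resistances:
R_inner film = 1/(h_i·A) = 1/(13.2×25.6) = 0.002959 K/W
R_insulating firebrick = L/(kA) = 0.225/(0.307×25.6) = 0.02863 K/W
R_fireclay brick = L/(kA) = 0.135/(1.03×25.6) = 0.00512 K/W
Sum of known resistances R_other = 0.03671 K/W
Total R = ΔT/Q = 933/7240 = 0.1289 K/W
R_cellular glass = R_total − R_other = 0.09216 K/W
k = L/(R·A) = 0.125/(0.09216×25.6)

k ≈ 0.053 W/(m·K)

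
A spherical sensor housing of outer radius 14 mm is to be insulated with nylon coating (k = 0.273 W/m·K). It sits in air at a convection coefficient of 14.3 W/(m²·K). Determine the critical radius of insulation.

For a sphere r_cr = 2k/h = 2×0.273/14.3
r_cr = 38.2 mm; since the bare radius (14 mm) is below r_cr, adding a thin layer of insulation will *increase* heat loss.

r_cr ≈ 38.2 mm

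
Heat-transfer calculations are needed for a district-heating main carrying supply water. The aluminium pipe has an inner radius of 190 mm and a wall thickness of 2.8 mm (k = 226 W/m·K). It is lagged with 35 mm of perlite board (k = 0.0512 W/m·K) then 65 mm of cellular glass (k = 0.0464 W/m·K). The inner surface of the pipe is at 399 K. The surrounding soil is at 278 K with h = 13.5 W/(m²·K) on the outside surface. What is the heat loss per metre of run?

q′ ≈ 85.2 W/m

Radial resistances (cylindrical: R_cond = ln(r_o/r_i)/(2πkL), R_conv = 1/(h·2πrL)):
R_aluminium pipe wall = ln(192.8/190)/(2π×226×1) = 1.03×10^-5 K/W
R_perlite board = ln(227.8/192.8)/(2π×0.0512×1) = 0.5185 K/W
R_cellular glass = ln(292.8/227.8)/(2π×0.0464×1) = 0.861 K/W
R_outer film = 1/(h_o·2πr_oL) = 1/(13.5×2π×0.2928×1) = 0.04026 K/W
R_total = 1.42 K/W
Q = ΔT/R_total = 121/1.42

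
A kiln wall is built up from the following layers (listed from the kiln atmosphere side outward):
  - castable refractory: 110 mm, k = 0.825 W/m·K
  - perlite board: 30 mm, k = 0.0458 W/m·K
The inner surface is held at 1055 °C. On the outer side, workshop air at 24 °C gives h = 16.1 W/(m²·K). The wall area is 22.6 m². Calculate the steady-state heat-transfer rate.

Q ≈ 27400 W

Using the resistance-network approach (series):
R_castable refractory = L/(kA) = 0.11/(0.825×22.6) = 0.0059 K/W
R_perlite board = L/(kA) = 0.03/(0.0458×22.6) = 0.02898 K/W
R_outer film = 1/(h_o·A) = 1/(16.1×22.6) = 0.002748 K/W
R_total = 0.03763 K/W
Q = ΔT / R_total = 1031 / 0.03763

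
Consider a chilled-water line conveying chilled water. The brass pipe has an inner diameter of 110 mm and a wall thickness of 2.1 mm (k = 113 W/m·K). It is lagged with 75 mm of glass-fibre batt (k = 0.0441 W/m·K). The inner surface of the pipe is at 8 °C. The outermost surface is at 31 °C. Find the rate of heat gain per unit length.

Per-layer cylindrical resistances, series-summed:
R_brass pipe wall = ln(57.1/55)/(2π×113×1) = 5.278×10^-5 K/W
R_glass-fibre batt = ln(132.1/57.1)/(2π×0.0441×1) = 3.027 K/W
R_total = 3.027 K/W
Q = ΔT/R_total = 23/3.027

q′ ≈ 7.6 W/m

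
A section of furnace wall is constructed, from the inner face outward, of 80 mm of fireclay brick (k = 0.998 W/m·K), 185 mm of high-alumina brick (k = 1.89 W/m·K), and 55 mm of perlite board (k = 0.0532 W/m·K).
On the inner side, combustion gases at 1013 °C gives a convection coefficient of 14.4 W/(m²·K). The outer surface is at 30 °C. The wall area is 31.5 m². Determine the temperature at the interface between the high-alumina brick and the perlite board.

Treating each layer as a thermal resistance in series:
R_inner film = 1/(h_i·A) = 1/(14.4×31.5) = 0.002205 K/W
R_fireclay brick = L/(kA) = 0.08/(0.998×31.5) = 0.002545 K/W
R_high-alumina brick = L/(kA) = 0.185/(1.89×31.5) = 0.003107 K/W
R_perlite board = L/(kA) = 0.055/(0.0532×31.5) = 0.03282 K/W
R_total = 0.04068 K/W;  Q = ΔT/R_total = 983/0.04068 = 24170 W
T_interface = T_inner − Q·ΣR(inner→interface) = 1013 − 24200×0.007857

T ≈ 823 °C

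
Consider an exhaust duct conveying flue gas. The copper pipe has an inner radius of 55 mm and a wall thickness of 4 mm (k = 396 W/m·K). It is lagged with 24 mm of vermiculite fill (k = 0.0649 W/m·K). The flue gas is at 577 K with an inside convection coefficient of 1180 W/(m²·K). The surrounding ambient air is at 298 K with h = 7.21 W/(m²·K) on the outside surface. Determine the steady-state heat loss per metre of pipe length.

For a radial system each layer contributes R = ln(r_out/r_in)/(2πkL); films add R = 1/(hA).
R_inner film = 1/(h_i·2πr₁L) = 1/(1180×2π×0.055×1) = 0.002452 K/W
R_copper pipe wall = ln(59/55)/(2π×396×1) = 2.822×10^-5 K/W
R_vermiculite fill = ln(83/59)/(2π×0.0649×1) = 0.837 K/W
R_outer film = 1/(h_o·2πr_oL) = 1/(7.21×2π×0.083×1) = 0.266 K/W
R_total = 1.105 K/W
Q = ΔT/R_total = 279/1.105

q′ ≈ 252 W/m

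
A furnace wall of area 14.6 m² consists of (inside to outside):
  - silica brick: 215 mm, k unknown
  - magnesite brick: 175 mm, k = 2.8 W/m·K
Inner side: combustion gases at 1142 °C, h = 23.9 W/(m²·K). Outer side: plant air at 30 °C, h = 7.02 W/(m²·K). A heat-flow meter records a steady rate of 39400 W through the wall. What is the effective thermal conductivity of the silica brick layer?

k ≈ 1.3 W/(m·K)

Model the wall as resistances in series:
R_inner film = 1/(h_i·A) = 1/(23.9×14.6) = 0.002866 K/W
R_magnesite brick = L/(kA) = 0.175/(2.8×14.6) = 0.004281 K/W
R_outer film = 1/(h_o·A) = 1/(7.02×14.6) = 0.009757 K/W
Sum of known resistances R_other = 0.0169 K/W
Total R = ΔT/Q = 1112/39400 = 0.02822 K/W
R_silica brick = R_total − R_other = 0.01132 K/W
k = L/(R·A) = 0.215/(0.01132×14.6)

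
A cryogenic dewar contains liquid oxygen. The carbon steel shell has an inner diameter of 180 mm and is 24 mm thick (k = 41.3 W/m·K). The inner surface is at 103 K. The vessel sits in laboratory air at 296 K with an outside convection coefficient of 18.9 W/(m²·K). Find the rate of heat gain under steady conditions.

Spherical conduction: R = (1/r_in − 1/r_out)/(4πk) per layer; series-sum.
R_carbon steel shell = (1/0.09 − 1/0.114)/(4π×41.3) = 0.004507 K/W
R_outer film = 1/(h·4πr_o²) = 1/(18.9×4π×0.114²) = 0.324 K/W
R_total = 0.3285 K/W
Q = ΔT/R_total = 193/0.3285

Q ≈ 588 W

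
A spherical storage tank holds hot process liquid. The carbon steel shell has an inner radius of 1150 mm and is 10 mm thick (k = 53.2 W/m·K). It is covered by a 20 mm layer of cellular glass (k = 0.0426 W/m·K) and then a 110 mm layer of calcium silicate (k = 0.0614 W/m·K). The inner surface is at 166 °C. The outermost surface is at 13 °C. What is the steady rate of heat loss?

Q ≈ 1260 W

Each spherical layer contributes R = (1/r_i − 1/r_o)/(4πk):
R_carbon steel shell = (1/1.15 − 1/1.16)/(4π×53.2) = 1.121×10^-5 K/W
R_cellular glass = (1/1.16 − 1/1.18)/(4π×0.0426) = 0.02729 K/W
R_calcium silicate = (1/1.18 − 1/1.29)/(4π×0.0614) = 0.09366 K/W
R_total = 0.121 K/W
Q = ΔT/R_total = 153/0.121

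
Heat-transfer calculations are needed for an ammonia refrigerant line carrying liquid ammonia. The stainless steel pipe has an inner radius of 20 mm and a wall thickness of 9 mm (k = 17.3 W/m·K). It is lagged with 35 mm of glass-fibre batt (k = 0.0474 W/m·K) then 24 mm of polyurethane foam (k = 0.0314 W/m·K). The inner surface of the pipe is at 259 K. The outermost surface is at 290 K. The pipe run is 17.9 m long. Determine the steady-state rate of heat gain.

Radial resistances (cylindrical: R_cond = ln(r_o/r_i)/(2πkL), R_conv = 1/(h·2πrL)):
R_stainless steel pipe wall = ln(29/20)/(2π×17.3×17.9) = 1.91×10^-4 K/W
R_glass-fibre batt = ln(64/29)/(2π×0.0474×17.9) = 0.1485 K/W
R_polyurethane foam = ln(88/64)/(2π×0.0314×17.9) = 0.09017 K/W
R_total = 0.2389 K/W
Q = ΔT/R_total = 31/0.2389

Q ≈ 130 W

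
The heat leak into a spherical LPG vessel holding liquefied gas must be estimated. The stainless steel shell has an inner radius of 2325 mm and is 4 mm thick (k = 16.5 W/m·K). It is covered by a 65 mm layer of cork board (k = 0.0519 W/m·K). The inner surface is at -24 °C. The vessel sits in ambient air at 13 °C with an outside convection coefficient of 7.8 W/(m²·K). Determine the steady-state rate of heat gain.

Radial (spherical) resistances in series:
R_stainless steel shell = (1/2.325 − 1/2.329)/(4π×16.5) = 3.563×10^-6 K/W
R_cork board = (1/2.329 − 1/2.394)/(4π×0.0519) = 0.01787 K/W
R_outer film = 1/(h·4πr_o²) = 1/(7.8×4π×2.394²) = 0.00178 K/W
R_total = 0.01966 K/W
Q = ΔT/R_total = 37/0.01966

Q ≈ 1880 W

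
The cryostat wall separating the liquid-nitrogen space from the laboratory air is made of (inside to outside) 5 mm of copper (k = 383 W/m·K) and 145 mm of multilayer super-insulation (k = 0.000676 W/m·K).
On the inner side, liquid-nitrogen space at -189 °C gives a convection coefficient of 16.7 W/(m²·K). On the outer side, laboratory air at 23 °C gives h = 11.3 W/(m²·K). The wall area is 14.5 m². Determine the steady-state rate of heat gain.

Model the wall as resistances in series:
R_inner film = 1/(h_i·A) = 1/(16.7×14.5) = 0.00413 K/W
R_copper = L/(kA) = 0.005/(383×14.5) = 9.003×10^-7 K/W
R_multilayer super-insulation = L/(kA) = 0.145/(0.000676×14.5) = 14.79 K/W
R_outer film = 1/(h_o·A) = 1/(11.3×14.5) = 0.006103 K/W
R_total = 14.8 K/W
Q = ΔT / R_total = 212 / 14.8

Q ≈ 14.3 W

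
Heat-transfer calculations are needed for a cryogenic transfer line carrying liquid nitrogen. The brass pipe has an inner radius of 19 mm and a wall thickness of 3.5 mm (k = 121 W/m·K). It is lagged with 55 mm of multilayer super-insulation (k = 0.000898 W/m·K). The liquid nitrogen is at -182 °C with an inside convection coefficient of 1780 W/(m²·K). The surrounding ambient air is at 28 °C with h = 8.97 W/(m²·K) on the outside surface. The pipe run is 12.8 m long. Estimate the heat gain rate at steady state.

Q ≈ 12.2 W

For a radial system each layer contributes R = ln(r_out/r_in)/(2πkL); films add R = 1/(hA).
R_inner film = 1/(h_i·2πr₁L) = 1/(1780×2π×0.019×12.8) = 3.677×10^-4 K/W
R_brass pipe wall = ln(22.5/19)/(2π×121×12.8) = 1.737×10^-5 K/W
R_multilayer super-insulation = ln(77.5/22.5)/(2π×0.000898×12.8) = 17.12 K/W
R_outer film = 1/(h_o·2πr_oL) = 1/(8.97×2π×0.0775×12.8) = 0.01789 K/W
R_total = 17.14 K/W
Q = ΔT/R_total = 210/17.14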